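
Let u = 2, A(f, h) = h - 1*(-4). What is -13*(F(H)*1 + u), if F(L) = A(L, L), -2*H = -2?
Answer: -91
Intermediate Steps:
A(f, h) = 4 + h (A(f, h) = h + 4 = 4 + h)
H = 1 (H = -1/2*(-2) = 1)
F(L) = 4 + L
-13*(F(H)*1 + u) = -13*((4 + 1)*1 + 2) = -13*(5*1 + 2) = -13*(5 + 2) = -13*7 = -91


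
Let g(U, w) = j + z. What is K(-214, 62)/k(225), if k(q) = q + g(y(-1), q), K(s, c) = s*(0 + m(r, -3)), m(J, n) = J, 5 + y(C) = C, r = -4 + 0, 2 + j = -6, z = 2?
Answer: 856/219 ≈ 3.9087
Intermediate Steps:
j = -8 (j = -2 - 6 = -8)
r = -4
y(C) = -5 + C
g(U, w) = -6 (g(U, w) = -8 + 2 = -6)
K(s, c) = -4*s (K(s, c) = s*(0 - 4) = s*(-4) = -4*s)
k(q) = -6 + q (k(q) = q - 6 = -6 + q)
K(-214, 62)/k(225) = (-4*(-214))/(-6 + 225) = 856/219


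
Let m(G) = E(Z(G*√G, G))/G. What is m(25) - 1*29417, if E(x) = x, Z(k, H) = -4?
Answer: -735429/25 ≈ -29417.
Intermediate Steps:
m(G) = -4/G
m(25) - 1*29417 = -4/25 - 1*29417 = -4*1/25 - 29417 = -4/25 - 29417 = -735429/25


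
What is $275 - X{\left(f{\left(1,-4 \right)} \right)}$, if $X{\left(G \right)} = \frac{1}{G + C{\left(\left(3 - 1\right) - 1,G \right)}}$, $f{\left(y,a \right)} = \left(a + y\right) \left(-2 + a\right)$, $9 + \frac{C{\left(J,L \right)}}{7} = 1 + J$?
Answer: $\frac{8526}{31} \approx 275.03$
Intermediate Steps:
$C{\left(J,L \right)} = -56 + 7 J$ ($C{\left(J,L \right)} = -63 + 7 \left(1 + J\right) = -63 + \left(7 + 7 J\right) = -56 + 7 J$)
$f{\left(y,a \right)} = \left(-2 + a\right) \left(a + y\right)$
$X{\left(G \right)} = \frac{1}{-49 + G}$ ($X{\left(G \right)} = \frac{1}{G - \left(56 - 7 \left(\left(3 - 1\right) - 1\right)\right)} = \frac{1}{G - \left(56 - 7 \left(2 - 1\right)\right)} = \frac{1}{G + \left(-56 + 7 \cdot 1\right)} = \frac{1}{G + \left(-56 + 7\right)} = \frac{1}{G - 49} = \frac{1}{-49 + G}$)
$275 - X{\left(f{\left(1,-4 \right)} \right)} = 275 - \frac{1}{-49 - \left(-2 - 16\right)} = 275 - \frac{1}{-49 + \left(16 + 8 - 2 - 4\right)} = 275 - \frac{1}{-49 + 18} = 275 - \frac{1}{-31} = 275 - - \frac{1}{31} = 275 + \frac{1}{31} = \frac{8526}{31}$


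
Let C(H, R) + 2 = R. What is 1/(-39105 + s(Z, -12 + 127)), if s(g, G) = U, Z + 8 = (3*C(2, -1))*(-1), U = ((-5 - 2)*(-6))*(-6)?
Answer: -1/39357 ≈ -2.5408e-5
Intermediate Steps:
C(H, R) = -2 + R
U = -252 (U = -7*(-6)*(-6) = 42*(-6) = -252)
Z = 1 (Z = -8 + (3*(-2 - 1))*(-1) = -8 + (3*(-3))*(-1) = -8 - 9*(-1) = -8 + 9 = 1)
s(g, G) = -252
1/(-39105 + s(Z, -12 + 127)) = 1/(-39105 - 252) = 1/(-39357) = -1/39357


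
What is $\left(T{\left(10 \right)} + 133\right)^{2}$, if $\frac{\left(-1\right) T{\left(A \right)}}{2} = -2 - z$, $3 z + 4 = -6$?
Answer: $\frac{152881}{9} \approx 16987.0$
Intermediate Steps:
$z = - \frac{10}{3}$ ($z = - \frac{4}{3} + \frac{1}{3} \left(-6\right) = - \frac{4}{3} - 2 = - \frac{10}{3} \approx -3.3333$)
$T{\left(A \right)} = - \frac{8}{3}$ ($T{\left(A \right)} = - 2 \left(-2 - - \frac{10}{3}\right) = - 2 \left(-2 + \frac{10}{3}\right) = \left(-2\right) \frac{4}{3} = - \frac{8}{3}$)
$\left(T{\left(10 \right)} + 133\right)^{2} = \left(- \frac{8}{3} + 133\right)^{2} = \left(\frac{391}{3}\right)^{2} = \frac{152881}{9}$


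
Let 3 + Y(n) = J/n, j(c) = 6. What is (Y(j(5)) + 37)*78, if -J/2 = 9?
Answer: 2418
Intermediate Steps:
J = -18 (J = -2*9 = -18)
Y(n) = -3 - 18/n
(Y(j(5)) + 37)*78 = ((-3 - 18/6) + 37)*78 = ((-3 - 18*⅙) + 37)*78 = ((-3 - 3) + 37)*78 = (-6 + 37)*78 = 31*78 = 2418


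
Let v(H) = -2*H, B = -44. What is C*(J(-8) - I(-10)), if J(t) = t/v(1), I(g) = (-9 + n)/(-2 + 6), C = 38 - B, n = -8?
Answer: 1353/2 ≈ 676.50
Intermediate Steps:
C = 82 (C = 38 - 1*(-44) = 38 + 44 = 82)
I(g) = -17/4 (I(g) = (-9 - 8)/(-2 + 6) = -17/4)
J(t) = -t/2 (J(t) = t/((-2*1)) = t/(-2) = t*(-½) = -t/2)
C*(J(-8) - I(-10)) = 82*(-½*(-8) - 1*(-17/4)) = 82*(4 + 17/4) = 82*(33/4) = 1353/2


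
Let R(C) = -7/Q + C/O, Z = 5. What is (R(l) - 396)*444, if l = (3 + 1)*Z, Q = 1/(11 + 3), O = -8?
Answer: -220446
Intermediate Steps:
Q = 1/14 ≈ 0.071429
l = 20 (l = (3 + 1)*5 = 4*5 = 20)
R(C) = -98 - C/8 (R(C) = -7/1/14 + C/(-8) = -7*14 + C*(-1/8) = -98 - C/8)
(R(l) - 396)*444 = ((-98 - 1/8*20) - 396)*444 = ((-98 - 5/2) - 396)*444 = (-201/2 - 396)*444 = -993/2*444 = -220446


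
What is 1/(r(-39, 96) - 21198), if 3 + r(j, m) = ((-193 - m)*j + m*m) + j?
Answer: -1/753 ≈ -0.0013280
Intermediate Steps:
r(j, m) = -3 + j + m² + j*(-193 - m) (r(j, m) = -3 + (((-193 - m)*j + m*m) + j) = -3 + ((j*(-193 - m) + m²) + j) = -3 + ((m² + j*(-193 - m)) + j) = -3 + (j + m² + j*(-193 - m)) = -3 + j + m² + j*(-193 - m))
1/(r(-39, 96) - 21198) = 1/((-3 + 96² - 192*(-39) - 1*(-39)*96) - 21198) = 1/((-3 + 9216 + 7488 + 3744) - 21198) = 1/(20445 - 21198) = 1/(-753) = -1/753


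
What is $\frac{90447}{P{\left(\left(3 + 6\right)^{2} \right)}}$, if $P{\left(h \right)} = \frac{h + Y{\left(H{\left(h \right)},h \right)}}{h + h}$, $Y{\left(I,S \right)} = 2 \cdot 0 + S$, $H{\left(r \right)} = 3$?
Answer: $90447$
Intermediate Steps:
$Y{\left(I,S \right)} = S$ ($Y{\left(I,S \right)} = 0 + S = S$)
$P{\left(h \right)} = 1$ ($P{\left(h \right)} = \frac{h + h}{h + h} = \frac{2 h}{2 h} = 2 h \frac{1}{2 h} = 1$)
$\frac{90447}{P{\left(\left(3 + 6\right)^{2} \right)}} = \frac{90447}{1} = 90447 \cdot 1 = 90447$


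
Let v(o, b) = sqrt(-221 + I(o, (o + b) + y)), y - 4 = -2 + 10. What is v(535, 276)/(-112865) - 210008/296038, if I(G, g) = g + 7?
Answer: -105004/148019 - sqrt(609)/112865 ≈ -0.70961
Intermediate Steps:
y = 12 (y = 4 + (-2 + 10) = 4 + 8 = 12)
I(G, g) = 7 + g
v(o, b) = sqrt(-202 + b + o) (v(o, b) = sqrt(-221 + (7 + ((o + b) + 12))) = sqrt(-221 + (7 + ((b + o) + 12))) = sqrt(-221 + (7 + (12 + b + o))) = sqrt(-221 + (19 + b + o)) = sqrt(-202 + b + o))
v(535, 276)/(-112865) - 210008/296038 = sqrt(-202 + 276 + 535)/(-112865) - 210008/296038 = sqrt(609)*(-1/112865) - 210008*1/296038 = -sqrt(609)/112865 - 105004/148019 = -105004/148019 - sqrt(609)/112865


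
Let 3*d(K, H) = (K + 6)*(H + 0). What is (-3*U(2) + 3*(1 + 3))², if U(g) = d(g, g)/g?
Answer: 16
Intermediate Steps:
d(K, H) = H*(6 + K)/3 (d(K, H) = ((K + 6)*(H + 0))/3 = ((6 + K)*H)/3 = (H*(6 + K))/3 = H*(6 + K)/3)
U(g) = 2 + g/3 (U(g) = (g*(6 + g)/3)/g = 2 + g/3)
(-3*U(2) + 3*(1 + 3))² = (-3*(2 + (⅓)*2) + 3*(1 + 3))² = (-3*(2 + ⅔) + 3*4)² = (-3*8/3 + 12)² = (-8 + 12)² = 4² = 16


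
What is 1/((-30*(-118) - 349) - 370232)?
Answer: -1/367041 ≈ -2.7245e-6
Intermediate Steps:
1/((-30*(-118) - 349) - 370232) = 1/((3540 - 349) - 370232) = 1/(3191 - 370232) = 1/(-367041) = -1/367041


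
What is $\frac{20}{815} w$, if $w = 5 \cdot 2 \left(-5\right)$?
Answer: $- \frac{200}{163} \approx -1.227$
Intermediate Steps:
$w = -50$ ($w = 10 \left(-5\right) = -50$)
$\frac{20}{815} w = \frac{20}{815} \left(-50\right) = 20 \cdot \frac{1}{815} \left(-50\right) = \frac{4}{163} \left(-50\right) = - \frac{200}{163}$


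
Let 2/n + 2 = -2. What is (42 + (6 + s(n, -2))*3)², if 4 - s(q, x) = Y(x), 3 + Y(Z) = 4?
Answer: 4761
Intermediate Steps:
n = -½ (n = 2/(-2 - 2) = 2/(-4) = 2*(-¼) = -½ ≈ -0.50000)
Y(Z) = 1 (Y(Z) = -3 + 4 = 1)
s(q, x) = 3 (s(q, x) = 4 - 1*1 = 4 - 1 = 3)
(42 + (6 + s(n, -2))*3)² = (42 + (6 + 3)*3)² = (42 + 9*3)² = (42 + 27)² = 69² = 4761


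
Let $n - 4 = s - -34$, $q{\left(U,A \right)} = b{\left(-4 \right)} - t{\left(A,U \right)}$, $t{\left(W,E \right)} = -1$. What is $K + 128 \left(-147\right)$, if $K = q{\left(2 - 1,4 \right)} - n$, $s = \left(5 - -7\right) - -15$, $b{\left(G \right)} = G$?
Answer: $-18884$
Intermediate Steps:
$s = 27$ ($s = \left(5 + 7\right) + 15 = 12 + 15 = 27$)
$q{\left(U,A \right)} = -3$ ($q{\left(U,A \right)} = -4 - -1 = -4 + 1 = -3$)
$n = 65$ ($n = 4 + \left(27 - -34\right) = 4 + \left(27 + 34\right) = 4 + 61 = 65$)
$K = -68$ ($K = -3 - 65 = -68$)
$K + 128 \left(-147\right) = -68 + 128 \left(-147\right) = -68 - 18816 = -18884$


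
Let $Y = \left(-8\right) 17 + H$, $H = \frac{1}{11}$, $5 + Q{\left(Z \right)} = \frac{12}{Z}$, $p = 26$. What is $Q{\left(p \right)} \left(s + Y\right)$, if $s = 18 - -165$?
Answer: $- \frac{30562}{143} \approx -213.72$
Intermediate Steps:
$Q{\left(Z \right)} = -5 + \frac{12}{Z}$
$H = \frac{1}{11} \approx 0.090909$
$Y = - \frac{1495}{11}$ ($Y = \left(-8\right) 17 + \frac{1}{11} = -136 + \frac{1}{11} = - \frac{1495}{11} \approx -135.91$)
$s = 183$ ($s = 18 + 165 = 183$)
$Q{\left(p \right)} \left(s + Y\right) = \left(-5 + \frac{12}{26}\right) \left(183 - \frac{1495}{11}\right) = \left(-5 + 12 \cdot \frac{1}{26}\right) \frac{518}{11} = \left(-5 + \frac{6}{13}\right) \frac{518}{11} = \left(- \frac{59}{13}\right) \frac{518}{11} = - \frac{30562}{143}$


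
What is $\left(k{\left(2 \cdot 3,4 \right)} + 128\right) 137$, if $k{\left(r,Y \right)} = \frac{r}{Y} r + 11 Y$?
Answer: $24797$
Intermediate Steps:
$k{\left(r,Y \right)} = 11 Y + \frac{r^{2}}{Y}$ ($k{\left(r,Y \right)} = \frac{r^{2}}{Y} + 11 Y = 11 Y + \frac{r^{2}}{Y}$)
$\left(k{\left(2 \cdot 3,4 \right)} + 128\right) 137 = \left(\left(11 \cdot 4 + \frac{\left(2 \cdot 3\right)^{2}}{4}\right) + 128\right) 137 = \left(\left(44 + \frac{6^{2}}{4}\right) + 128\right) 137 = \left(\left(44 + \frac{1}{4} \cdot 36\right) + 128\right) 137 = \left(\left(44 + 9\right) + 128\right) 137 = \left(53 + 128\right) 137 = 181 \cdot 137 = 24797$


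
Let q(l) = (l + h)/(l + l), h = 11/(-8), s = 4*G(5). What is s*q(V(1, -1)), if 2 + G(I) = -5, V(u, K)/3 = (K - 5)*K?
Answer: -931/72 ≈ -12.931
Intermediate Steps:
V(u, K) = 3*K*(-5 + K) (V(u, K) = 3*((K - 5)*K) = 3*((-5 + K)*K) = 3*(K*(-5 + K)) = 3*K*(-5 + K))
G(I) = -7 (G(I) = -2 - 5 = -7)
s = -28 (s = 4*(-7) = -28)
h = -11/8 (h = 11*(-1/8) = -11/8 ≈ -1.3750)
q(l) = (-11/8 + l)/(2*l) (q(l) = (l - 11/8)/(l + l) = (-11/8 + l)/((2*l)) = (-11/8 + l)*(1/(2*l)) = (-11/8 + l)/(2*l))
s*q(V(1, -1)) = -7*(-11 + 8*(3*(-1)*(-5 - 1)))/(4*(3*(-1)*(-5 - 1))) = -7*(-11 + 8*(3*(-1)*(-6)))/(4*(3*(-1)*(-6))) = -7*(-11 + 8*18)/(4*18) = -7*(-11 + 144)/(4*18) = -7*133/(4*18) = -28*133/288 = -931/72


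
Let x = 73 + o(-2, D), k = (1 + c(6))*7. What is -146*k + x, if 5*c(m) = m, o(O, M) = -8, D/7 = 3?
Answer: -10917/5 ≈ -2183.4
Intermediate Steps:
D = 21 (D = 7*3 = 21)
c(m) = m/5
k = 77/5 (k = (1 + (1/5)*6)*7 = (1 + 6/5)*7 = (11/5)*7 = 77/5 ≈ 15.400)
x = 65 (x = 73 - 8 = 65)
-146*k + x = -146*77/5 + 65 = -11242/5 + 65 = -10917/5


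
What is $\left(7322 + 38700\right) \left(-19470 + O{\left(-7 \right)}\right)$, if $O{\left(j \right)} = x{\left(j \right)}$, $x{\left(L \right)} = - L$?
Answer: $-895726186$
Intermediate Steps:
$O{\left(j \right)} = - j$
$\left(7322 + 38700\right) \left(-19470 + O{\left(-7 \right)}\right) = \left(7322 + 38700\right) \left(-19470 - -7\right) = 46022 \left(-19470 + 7\right) = 46022 \left(-19463\right) = -895726186$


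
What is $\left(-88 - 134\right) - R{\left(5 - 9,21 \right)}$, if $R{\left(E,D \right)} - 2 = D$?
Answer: $-245$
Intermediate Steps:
$R{\left(E,D \right)} = 2 + D$
$\left(-88 - 134\right) - R{\left(5 - 9,21 \right)} = \left(-88 - 134\right) - \left(2 + 21\right) = \left(-88 - 134\right) - 23 = -222 - 23 = -245$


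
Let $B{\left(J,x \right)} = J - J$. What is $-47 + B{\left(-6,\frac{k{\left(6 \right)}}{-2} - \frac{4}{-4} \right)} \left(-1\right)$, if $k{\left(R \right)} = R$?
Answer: $-47$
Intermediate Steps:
$B{\left(J,x \right)} = 0$
$-47 + B{\left(-6,\frac{k{\left(6 \right)}}{-2} - \frac{4}{-4} \right)} \left(-1\right) = -47 + 0 \left(-1\right) = -47 + 0 = -47$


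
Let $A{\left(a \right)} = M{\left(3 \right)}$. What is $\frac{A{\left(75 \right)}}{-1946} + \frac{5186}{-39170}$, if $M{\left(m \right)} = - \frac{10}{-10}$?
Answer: $- \frac{5065563}{38112410} \approx -0.13291$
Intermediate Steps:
$M{\left(m \right)} = 1$ ($M{\left(m \right)} = \left(-10\right) \left(- \frac{1}{10}\right) = 1$)
$A{\left(a \right)} = 1$
$\frac{A{\left(75 \right)}}{-1946} + \frac{5186}{-39170} = 1 \frac{1}{-1946} + \frac{5186}{-39170} = 1 \left(- \frac{1}{1946}\right) + 5186 \left(- \frac{1}{39170}\right) = - \frac{1}{1946} - \frac{2593}{19585} = - \frac{5065563}{38112410}$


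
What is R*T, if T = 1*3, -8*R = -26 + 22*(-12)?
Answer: 435/4 ≈ 108.75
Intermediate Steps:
R = 145/4 (R = -(-26 + 22*(-12))/8 = -(-26 - 264)/8 = -1/8*(-290) = 145/4 ≈ 36.250)
T = 3
R*T = (145/4)*3 = 435/4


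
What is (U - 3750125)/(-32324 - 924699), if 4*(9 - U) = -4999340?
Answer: 2500281/957023 ≈ 2.6126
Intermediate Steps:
U = 1249844 (U = 9 - ¼*(-4999340) = 9 + 1249835 = 1249844)
(U - 3750125)/(-32324 - 924699) = (1249844 - 3750125)/(-32324 - 924699) = -2500281/(-957023) = -2500281*(-1/957023) = 2500281/957023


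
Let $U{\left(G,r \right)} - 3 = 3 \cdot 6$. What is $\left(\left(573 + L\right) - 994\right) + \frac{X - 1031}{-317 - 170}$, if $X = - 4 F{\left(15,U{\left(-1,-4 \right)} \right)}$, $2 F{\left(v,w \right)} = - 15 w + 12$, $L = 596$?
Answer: $\frac{85650}{487} \approx 175.87$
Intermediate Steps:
$U{\left(G,r \right)} = 21$ ($U{\left(G,r \right)} = 3 + 3 \cdot 6 = 3 + 18 = 21$)
$F{\left(v,w \right)} = 6 - \frac{15 w}{2}$ ($F{\left(v,w \right)} = \frac{- 15 w + 12}{2} = \frac{12 - 15 w}{2} = 6 - \frac{15 w}{2}$)
$X = 606$ ($X = - 4 \left(6 - \frac{315}{2}\right) = \left(-4\right) \left(- \frac{303}{2}\right) = 606$)
$\left(\left(573 + L\right) - 994\right) + \frac{X - 1031}{-317 - 170} = \left(\left(573 + 596\right) - 994\right) + \frac{606 - 1031}{-317 - 170} = \left(1169 - 994\right) - \frac{425}{-487} = 175 - - \frac{425}{487} = 175 + \frac{425}{487} = \frac{85650}{487}$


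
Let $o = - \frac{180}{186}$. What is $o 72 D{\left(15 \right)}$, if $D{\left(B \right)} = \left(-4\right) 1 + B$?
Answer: $- \frac{23760}{31} \approx -766.45$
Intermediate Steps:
$o = - \frac{30}{31}$ ($o = \left(-180\right) \frac{1}{186} = - \frac{30}{31} \approx -0.96774$)
$D{\left(B \right)} = -4 + B$
$o 72 D{\left(15 \right)} = \left(- \frac{30}{31}\right) 72 \left(-4 + 15\right) = \left(- \frac{2160}{31}\right) 11 = - \frac{23760}{31}$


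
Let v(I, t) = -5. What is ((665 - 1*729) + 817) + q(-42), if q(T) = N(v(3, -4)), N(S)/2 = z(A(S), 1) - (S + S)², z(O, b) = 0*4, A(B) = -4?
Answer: 553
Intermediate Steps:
z(O, b) = 0
N(S) = -8*S² (N(S) = 2*(0 - (S + S)²) = 2*(0 - (2*S)²) = 2*(0 - 4*S²) = 2*(-4*S²) = -8*S²)
q(T) = -200 (q(T) = -8*(-5)² = -8*25 = -200)
((665 - 1*729) + 817) + q(-42) = ((665 - 1*729) + 817) - 200 = ((665 - 729) + 817) - 200 = (-64 + 817) - 200 = 753 - 200 = 553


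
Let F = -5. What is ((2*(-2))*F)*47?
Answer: 940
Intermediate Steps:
((2*(-2))*F)*47 = ((2*(-2))*(-5))*47 = -4*(-5)*47 = 20*47 = 940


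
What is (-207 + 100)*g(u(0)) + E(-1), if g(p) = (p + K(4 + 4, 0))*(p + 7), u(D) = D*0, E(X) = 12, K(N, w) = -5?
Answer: 3757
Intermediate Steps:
u(D) = 0
g(p) = (-5 + p)*(7 + p) (g(p) = (p - 5)*(p + 7) = (-5 + p)*(7 + p))
(-207 + 100)*g(u(0)) + E(-1) = (-207 + 100)*(-35 + 0² + 2*0) + 12 = -107*(-35 + 0 + 0) + 12 = -107*(-35) + 12 = 3745 + 12 = 3757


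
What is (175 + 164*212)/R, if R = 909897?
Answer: 34943/909897 ≈ 0.038403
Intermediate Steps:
(175 + 164*212)/R = (175 + 164*212)/909897 = (175 + 34768)*(1/909897) = 34943*(1/909897) = 34943/909897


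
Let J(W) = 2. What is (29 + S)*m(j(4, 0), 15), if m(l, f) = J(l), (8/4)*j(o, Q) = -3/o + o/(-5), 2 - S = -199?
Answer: 460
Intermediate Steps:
S = 201 (S = 2 - 1*(-199) = 2 + 199 = 201)
j(o, Q) = -3/(2*o) - o/10 (j(o, Q) = (-3/o + o/(-5))/2 = (-3/o + o*(-⅕))/2 = (-3/o - o/5)/2 = -3/(2*o) - o/10)
m(l, f) = 2
(29 + S)*m(j(4, 0), 15) = (29 + 201)*2 = 230*2 = 460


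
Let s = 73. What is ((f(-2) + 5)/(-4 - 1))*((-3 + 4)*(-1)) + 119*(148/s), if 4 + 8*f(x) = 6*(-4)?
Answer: 176339/730 ≈ 241.56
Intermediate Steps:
f(x) = -7/2 (f(x) = -½ + (6*(-4))/8 = -½ + (⅛)*(-24) = -½ - 3 = -7/2)
((f(-2) + 5)/(-4 - 1))*((-3 + 4)*(-1)) + 119*(148/s) = ((-7/2 + 5)/(-4 - 1))*((-3 + 4)*(-1)) + 119*(148/73) = ((3/2)/(-5))*(1*(-1)) + 119*(148*(1/73)) = ((3/2)*(-⅕))*(-1) + 119*(148/73) = -3/10*(-1) + 17612/73 = 3/10 + 17612/73 = 176339/730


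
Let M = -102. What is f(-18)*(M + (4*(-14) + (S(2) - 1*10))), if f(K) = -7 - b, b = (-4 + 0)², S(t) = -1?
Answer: 3887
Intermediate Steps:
b = 16 (b = (-4)² = 16)
f(K) = -23 (f(K) = -7 - 1*16 = -7 - 16 = -23)
f(-18)*(M + (4*(-14) + (S(2) - 1*10))) = -23*(-102 + (4*(-14) + (-1 - 1*10))) = -23*(-102 + (-56 + (-1 - 10))) = -23*(-102 + (-56 - 11)) = -23*(-102 - 67) = -23*(-169) = 3887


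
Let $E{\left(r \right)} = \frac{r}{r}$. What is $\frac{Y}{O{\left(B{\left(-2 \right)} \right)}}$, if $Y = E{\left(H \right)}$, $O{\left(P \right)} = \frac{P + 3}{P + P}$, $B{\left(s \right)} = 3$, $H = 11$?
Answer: $1$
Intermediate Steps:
$E{\left(r \right)} = 1$
$O{\left(P \right)} = \frac{3 + P}{2 P}$
$Y = 1$
$\frac{Y}{O{\left(B{\left(-2 \right)} \right)}} = 1 \frac{1}{\frac{1}{2} \cdot \frac{1}{3} \left(3 + 3\right)} = 1 \frac{1}{\frac{1}{2} \cdot \frac{1}{3} \cdot 6} = 1 \cdot 1^{-1} = 1 \cdot 1 = 1$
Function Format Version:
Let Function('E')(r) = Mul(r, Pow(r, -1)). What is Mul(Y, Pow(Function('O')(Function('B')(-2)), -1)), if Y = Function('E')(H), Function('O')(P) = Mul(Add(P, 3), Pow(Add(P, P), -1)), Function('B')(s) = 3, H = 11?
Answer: 1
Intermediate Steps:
Function('E')(r) = 1
Function('O')(P) = Mul(Rational(1, 2), Pow(P, -1), Add(3, P)) (Function('O')(P) = Mul(Add(3, P), Pow(Mul(2, P), -1)) = Mul(Add(3, P), Mul(Rational(1, 2), Pow(P, -1))) = Mul(Rational(1, 2), Pow(P, -1), Add(3, P)))
Y = 1
Mul(Y, Pow(Function('O')(Function('B')(-2)), -1)) = Mul(1, Pow(Mul(Rational(1, 2), Pow(3, -1), Add(3, 3)), -1)) = Mul(1, Pow(Mul(Rational(1, 2), Rational(1, 3), 6), -1)) = Mul(1, Pow(1, -1)) = Mul(1, 1) = 1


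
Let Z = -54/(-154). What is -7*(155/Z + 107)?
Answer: -103768/27 ≈ -3843.3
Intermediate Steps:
Z = 27/77 (Z = -54*(-1/154) = 27/77 ≈ 0.35065)
-7*(155/Z + 107) = -7*(155/(27/77) + 107) = -7*(155*(77/27) + 107) = -7*(11935/27 + 107) = -7*14824/27 = -103768/27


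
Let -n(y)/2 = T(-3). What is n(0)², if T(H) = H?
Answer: 36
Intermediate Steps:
n(y) = 6 (n(y) = -2*(-3) = 6)
n(0)² = 6² = 36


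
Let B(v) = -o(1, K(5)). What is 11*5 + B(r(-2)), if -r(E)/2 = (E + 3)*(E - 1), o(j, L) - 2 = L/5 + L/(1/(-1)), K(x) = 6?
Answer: 289/5 ≈ 57.800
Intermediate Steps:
o(j, L) = 2 - 4*L/5 (o(j, L) = 2 + (L/5 + L/(1/(-1))) = 2 + (L*(1/5) + L/(-1)) = 2 + (L/5 + L*(-1)) = 2 + (L/5 - L) = 2 - 4*L/5)
r(E) = -2*(-1 + E)*(3 + E) (r(E) = -2*(E + 3)*(E - 1) = -2*(3 + E)*(-1 + E) = -2*(-1 + E)*(3 + E))
B(v) = 14/5 (B(v) = -(2 - 4/5*6) = -(2 - 24/5) = -1*(-14/5) = 14/5)
11*5 + B(r(-2)) = 11*5 + 14/5 = 55 + 14/5 = 289/5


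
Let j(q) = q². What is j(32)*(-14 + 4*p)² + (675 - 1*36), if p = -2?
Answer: 496255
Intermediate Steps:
j(32)*(-14 + 4*p)² + (675 - 1*36) = 32²*(-14 + 4*(-2))² + (675 - 1*36) = 1024*(-14 - 8)² + (675 - 36) = 1024*(-22)² + 639 = 1024*484 + 639 = 495616 + 639 = 496255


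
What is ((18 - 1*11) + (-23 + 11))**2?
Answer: 25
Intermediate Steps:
((18 - 1*11) + (-23 + 11))**2 = ((18 - 11) - 12)**2 = (7 - 12)**2 = (-5)**2 = 25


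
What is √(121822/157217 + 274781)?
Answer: √6791831988429883/157217 ≈ 524.20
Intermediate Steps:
√(121822/157217 + 274781) = √(43200366299/157217) = √6791831988429883/157217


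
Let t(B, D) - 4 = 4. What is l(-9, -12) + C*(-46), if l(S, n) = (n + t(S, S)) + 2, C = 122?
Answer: -5614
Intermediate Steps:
t(B, D) = 8 (t(B, D) = 4 + 4 = 8)
l(S, n) = 10 + n (l(S, n) = (n + 8) + 2 = (8 + n) + 2 = 10 + n)
l(-9, -12) + C*(-46) = (10 - 12) + 122*(-46) = -2 - 5612 = -5614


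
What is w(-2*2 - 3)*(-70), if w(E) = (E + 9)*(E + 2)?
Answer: 700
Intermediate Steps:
w(E) = (2 + E)*(9 + E) (w(E) = (9 + E)*(2 + E) = (2 + E)*(9 + E))
w(-2*2 - 3)*(-70) = (18 + (-2*2 - 3)² + 11*(-2*2 - 3))*(-70) = (18 + (-4 - 3)² + 11*(-4 - 3))*(-70) = (18 + (-7)² + 11*(-7))*(-70) = (18 + 49 - 77)*(-70) = -10*(-70) = 700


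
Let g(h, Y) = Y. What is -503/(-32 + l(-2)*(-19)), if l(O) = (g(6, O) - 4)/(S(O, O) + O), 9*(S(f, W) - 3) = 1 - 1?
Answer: -503/82 ≈ -6.1341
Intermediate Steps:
S(f, W) = 3 (S(f, W) = 3 + (1 - 1)/9 = 3 + (⅑)*0 = 3 + 0 = 3)
l(O) = (-4 + O)/(3 + O) (l(O) = (O - 4)/(3 + O) = (-4 + O)/(3 + O))
-503/(-32 + l(-2)*(-19)) = -503/(-32 + ((-4 - 2)/(3 - 2))*(-19)) = -503/(-32 + (-6/1)*(-19)) = -503/(-32 + (1*(-6))*(-19)) = -503/(-32 - 6*(-19)) = -503/(-32 + 114) = -503/82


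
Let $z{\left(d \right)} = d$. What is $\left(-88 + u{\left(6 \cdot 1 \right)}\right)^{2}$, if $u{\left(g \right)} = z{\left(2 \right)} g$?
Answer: $5776$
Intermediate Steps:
$u{\left(g \right)} = 2 g$
$\left(-88 + u{\left(6 \cdot 1 \right)}\right)^{2} = \left(-88 + 2 \cdot 6 \cdot 1\right)^{2} = \left(-88 + 2 \cdot 6\right)^{2} = \left(-88 + 12\right)^{2} = \left(-76\right)^{2} = 5776$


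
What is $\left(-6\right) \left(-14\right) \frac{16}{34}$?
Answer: $\frac{672}{17} \approx 39.529$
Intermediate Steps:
$\left(-6\right) \left(-14\right) \frac{16}{34} = 84 \cdot 16 \cdot \frac{1}{34} = 84 \cdot \frac{8}{17} = \frac{672}{17}$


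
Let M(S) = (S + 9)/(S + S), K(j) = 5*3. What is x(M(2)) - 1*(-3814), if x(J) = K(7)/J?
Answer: 42014/11 ≈ 3819.5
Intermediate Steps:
K(j) = 15
M(S) = (9 + S)/(2*S) (M(S) = (9 + S)/((2*S)) = (9 + S)*(1/(2*S)) = (9 + S)/(2*S))
x(J) = 15/J
x(M(2)) - 1*(-3814) = 15/(((½)*(9 + 2)/2)) - 1*(-3814) = 15/(((½)*(½)*11)) + 3814 = 15/(11/4) + 3814 = 15*(4/11) + 3814 = 60/11 + 3814 = 42014/11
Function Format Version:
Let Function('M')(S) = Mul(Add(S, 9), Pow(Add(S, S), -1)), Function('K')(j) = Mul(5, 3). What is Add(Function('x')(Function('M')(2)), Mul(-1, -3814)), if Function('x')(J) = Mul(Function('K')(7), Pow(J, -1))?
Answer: Rational(42014, 11) ≈ 3819.5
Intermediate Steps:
Function('K')(j) = 15
Function('M')(S) = Mul(Rational(1, 2), Pow(S, -1), Add(9, S)) (Function('M')(S) = Mul(Add(9, S), Pow(Mul(2, S), -1)) = Mul(Add(9, S), Mul(Rational(1, 2), Pow(S, -1))) = Mul(Rational(1, 2), Pow(S, -1), Add(9, S)))
Function('x')(J) = Mul(15, Pow(J, -1))
Add(Function('x')(Function('M')(2)), Mul(-1, -3814)) = Add(Mul(15, Pow(Mul(Rational(1, 2), Pow(2, -1), Add(9, 2)), -1)), Mul(-1, -3814)) = Add(Mul(15, Pow(Mul(Rational(1, 2), Rational(1, 2), 11), -1)), 3814) = Add(Mul(15, Pow(Rational(11, 4), -1)), 3814) = Add(Mul(15, Rational(4, 11)), 3814) = Add(Rational(60, 11), 3814) = Rational(42014, 11)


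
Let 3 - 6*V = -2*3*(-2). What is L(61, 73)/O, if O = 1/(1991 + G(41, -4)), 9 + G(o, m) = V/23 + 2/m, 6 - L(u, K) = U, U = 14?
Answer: -364584/23 ≈ -15851.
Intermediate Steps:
L(u, K) = -8 (L(u, K) = 6 - 1*14 = 6 - 14 = -8)
V = -3/2 (V = ½ - (-2*3)*(-2)/6 = ½ - (-1)*(-2) = ½ - ⅙*12 = ½ - 2 = -3/2 ≈ -1.5000)
G(o, m) = -417/46 + 2/m (G(o, m) = -9 + (-3/2/23 + 2/m) = -9 + (-3/2*1/23 + 2/m) = -9 + (-3/46 + 2/m) = -417/46 + 2/m)
O = 23/45573 (O = 1/(1991 + (-417/46 + 2/(-4))) = 1/(1991 + (-417/46 + 2*(-¼))) = 1/(1991 + (-417/46 - ½)) = 1/(1991 - 220/23) = 1/(45573/23) = 23/45573 ≈ 0.00050468)
L(61, 73)/O = -8/23/45573 = -8*45573/23 = -364584/23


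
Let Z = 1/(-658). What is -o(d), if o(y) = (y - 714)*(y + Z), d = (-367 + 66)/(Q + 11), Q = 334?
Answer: -6990332899/11188350 ≈ -624.79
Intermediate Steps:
Z = -1/658 ≈ -0.0015198
d = -301/345 (d = (-367 + 66)/(334 + 11) = -301/345 ≈ -0.87246)
o(y) = (-714 + y)*(-1/658 + y) (o(y) = (y - 714)*(y - 1/658) = (-714 + y)*(-1/658 + y))
-o(d) = -(51/47 + (-301/345)² - 469813/658*(-301/345)) = -(51/47 + 90601/119025 + 20201959/32430) = -1*6990332899/11188350 = -6990332899/11188350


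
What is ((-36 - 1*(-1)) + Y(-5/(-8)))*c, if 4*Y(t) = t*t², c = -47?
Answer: 3363085/2048 ≈ 1642.1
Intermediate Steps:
Y(t) = t³/4 (Y(t) = (t*t²)/4 = t³/4)
((-36 - 1*(-1)) + Y(-5/(-8)))*c = ((-36 - 1*(-1)) + (-5/(-8))³/4)*(-47) = ((-36 + 1) + (-5*(-⅛))³/4)*(-47) = (-35 + (5/8)³/4)*(-47) = (-35 + (¼)*(125/512))*(-47) = (-35 + 125/2048)*(-47) = -71555/2048*(-47) = 3363085/2048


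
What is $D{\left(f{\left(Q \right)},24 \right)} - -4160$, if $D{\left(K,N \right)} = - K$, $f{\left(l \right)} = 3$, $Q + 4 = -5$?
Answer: $4157$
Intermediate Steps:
$Q = -9$ ($Q = -4 - 5 = -9$)
$D{\left(f{\left(Q \right)},24 \right)} - -4160 = \left(-1\right) 3 - -4160 = -3 + 4160 = 4157$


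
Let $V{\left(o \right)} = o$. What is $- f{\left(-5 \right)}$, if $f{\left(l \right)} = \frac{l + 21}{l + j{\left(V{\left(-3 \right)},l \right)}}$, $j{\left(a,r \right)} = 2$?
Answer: $\frac{16}{3} \approx 5.3333$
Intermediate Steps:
$f{\left(l \right)} = \frac{21 + l}{2 + l}$ ($f{\left(l \right)} = \frac{l + 21}{l + 2} = \frac{21 + l}{2 + l}$)
$- f{\left(-5 \right)} = - \frac{21 - 5}{2 - 5} = - \frac{16}{-3} = - \frac{\left(-1\right) 16}{3} = \left(-1\right) \left(- \frac{16}{3}\right) = \frac{16}{3}$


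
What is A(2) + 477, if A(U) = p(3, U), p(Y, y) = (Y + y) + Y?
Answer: 485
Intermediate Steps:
p(Y, y) = y + 2*Y
A(U) = 6 + U (A(U) = U + 2*3 = U + 6 = 6 + U)
A(2) + 477 = (6 + 2) + 477 = 8 + 477 = 485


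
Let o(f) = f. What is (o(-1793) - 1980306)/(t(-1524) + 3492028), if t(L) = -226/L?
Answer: -30823662/54304601 ≈ -0.56761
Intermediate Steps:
(o(-1793) - 1980306)/(t(-1524) + 3492028) = (-1793 - 1980306)/(-226/(-1524) + 3492028) = -1982099/(-226*(-1/1524) + 3492028) = -1982099/(113/762 + 3492028) = -1982099/2660925449/762 = -1982099*762/2660925449 = -30823662/54304601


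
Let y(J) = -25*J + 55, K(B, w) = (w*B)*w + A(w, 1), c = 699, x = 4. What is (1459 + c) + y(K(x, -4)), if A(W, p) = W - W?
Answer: 613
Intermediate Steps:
A(W, p) = 0
K(B, w) = B*w**2 (K(B, w) = (w*B)*w + 0 = (B*w)*w + 0 = B*w**2 + 0 = B*w**2)
y(J) = 55 - 25*J
(1459 + c) + y(K(x, -4)) = (1459 + 699) + (55 - 100*(-4)**2) = 2158 + (55 - 100*16) = 2158 + (55 - 25*64) = 2158 + (55 - 1600) = 2158 - 1545 = 613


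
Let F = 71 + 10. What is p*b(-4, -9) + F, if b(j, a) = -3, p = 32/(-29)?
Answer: 2445/29 ≈ 84.310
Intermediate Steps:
p = -32/29 (p = 32*(-1/29) = -32/29 ≈ -1.1034)
F = 81
p*b(-4, -9) + F = -32/29*(-3) + 81 = 96/29 + 81 = 2445/29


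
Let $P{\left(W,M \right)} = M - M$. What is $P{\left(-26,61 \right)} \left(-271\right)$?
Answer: $0$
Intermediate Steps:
$P{\left(W,M \right)} = 0$
$P{\left(-26,61 \right)} \left(-271\right) = 0 \left(-271\right) = 0$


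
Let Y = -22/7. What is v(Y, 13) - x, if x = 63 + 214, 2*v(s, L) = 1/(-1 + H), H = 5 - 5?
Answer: -555/2 ≈ -277.50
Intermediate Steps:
H = 0
Y = -22/7 (Y = -22*⅐ = -22/7 ≈ -3.1429)
v(s, L) = -½ (v(s, L) = 1/(2*(-1 + 0)) = (½)/(-1) = (½)*(-1) = -½)
x = 277
v(Y, 13) - x = -½ - 1*277 = -½ - 277 = -555/2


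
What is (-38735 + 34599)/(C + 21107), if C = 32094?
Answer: -4136/53201 ≈ -0.077743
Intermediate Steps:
(-38735 + 34599)/(C + 21107) = (-38735 + 34599)/(32094 + 21107) = -4136/53201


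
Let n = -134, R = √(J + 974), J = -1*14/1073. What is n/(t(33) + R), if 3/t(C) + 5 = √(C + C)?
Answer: 143782*(-5 + √66)/(-3219 + 4*√70086214*(5 - √66)) ≈ -4.1655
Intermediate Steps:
t(C) = 3/(-5 + √2*√C) (t(C) = 3/(-5 + √(C + C)) = 3/(-5 + √(2*C)) = 3/(-5 + √2*√C))
J = -14/1073 (J = -14*1/1073 = -14/1073 ≈ -0.013048)
R = 4*√70086214/1073 (R = √(-14/1073 + 974) = √(1045088/1073) = 4*√70086214/1073 ≈ 31.209)
n/(t(33) + R) = -134/(3/(-5 + √2*√33) + 4*√70086214/1073) = -134/(3/(-5 + √66) + 4*√70086214/1073)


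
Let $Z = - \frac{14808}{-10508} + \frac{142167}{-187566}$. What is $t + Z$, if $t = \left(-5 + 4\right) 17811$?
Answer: $- \frac{2925265965893}{164245294} \approx -17810.0$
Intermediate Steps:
$t = -17811$ ($t = \left(-1\right) 17811 = -17811$)
$Z = \frac{106965541}{164245294}$ ($Z = \left(-14808\right) \left(- \frac{1}{10508}\right) + 142167 \left(- \frac{1}{187566}\right) = \frac{3702}{2627} - \frac{47389}{62522} = \frac{106965541}{164245294} \approx 0.65125$)
$t + Z = -17811 + \frac{106965541}{164245294} = - \frac{2925265965893}{164245294}$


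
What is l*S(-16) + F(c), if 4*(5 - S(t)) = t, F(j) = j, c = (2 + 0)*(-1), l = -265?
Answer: -2387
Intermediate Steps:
c = -2 (c = 2*(-1) = -2)
S(t) = 5 - t/4
l*S(-16) + F(c) = -265*(5 - ¼*(-16)) - 2 = -265*(5 + 4) - 2 = -265*9 - 2 = -2385 - 2 = -2387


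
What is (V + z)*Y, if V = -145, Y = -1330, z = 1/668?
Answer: 64411235/334 ≈ 1.9285e+5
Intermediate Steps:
z = 1/668 ≈ 0.0014970
(V + z)*Y = (-145 + 1/668)*(-1330) = -96859/668*(-1330) = 64411235/334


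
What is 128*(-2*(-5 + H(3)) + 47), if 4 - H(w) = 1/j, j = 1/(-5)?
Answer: 4992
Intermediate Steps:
j = -⅕ ≈ -0.20000
H(w) = 9 (H(w) = 4 - 1/(-⅕) = 4 - 1*(-5) = 4 + 5 = 9)
128*(-2*(-5 + H(3)) + 47) = 128*(-2*(-5 + 9) + 47) = 128*(-2*4 + 47) = 128*(-8 + 47) = 128*39 = 4992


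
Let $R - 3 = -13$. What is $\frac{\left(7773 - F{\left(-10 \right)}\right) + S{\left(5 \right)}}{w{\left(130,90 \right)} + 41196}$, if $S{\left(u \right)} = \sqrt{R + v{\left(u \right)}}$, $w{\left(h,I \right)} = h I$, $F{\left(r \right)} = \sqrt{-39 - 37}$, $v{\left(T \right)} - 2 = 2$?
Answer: $\frac{2591}{17632} - \frac{i \sqrt{19}}{26448} + \frac{i \sqrt{6}}{52896} \approx 0.14695 - 0.0001185 i$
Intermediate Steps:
$v{\left(T \right)} = 4$ ($v{\left(T \right)} = 2 + 2 = 4$)
$F{\left(r \right)} = 2 i \sqrt{19}$ ($F{\left(r \right)} = \sqrt{-76} = 2 i \sqrt{19}$)
$R = -10$ ($R = 3 - 13 = -10$)
$w{\left(h,I \right)} = I h$
$S{\left(u \right)} = i \sqrt{6}$ ($S{\left(u \right)} = \sqrt{-10 + 4} = \sqrt{-6} = i \sqrt{6}$)
$\frac{\left(7773 - F{\left(-10 \right)}\right) + S{\left(5 \right)}}{w{\left(130,90 \right)} + 41196} = \frac{\left(7773 - 2 i \sqrt{19}\right) + i \sqrt{6}}{90 \cdot 130 + 41196} = \frac{\left(7773 - 2 i \sqrt{19}\right) + i \sqrt{6}}{11700 + 41196} = \frac{7773 + i \sqrt{6} - 2 i \sqrt{19}}{52896} = \left(7773 + i \sqrt{6} - 2 i \sqrt{19}\right) \frac{1}{52896} = \frac{2591}{17632} - \frac{i \sqrt{19}}{26448} + \frac{i \sqrt{6}}{52896}$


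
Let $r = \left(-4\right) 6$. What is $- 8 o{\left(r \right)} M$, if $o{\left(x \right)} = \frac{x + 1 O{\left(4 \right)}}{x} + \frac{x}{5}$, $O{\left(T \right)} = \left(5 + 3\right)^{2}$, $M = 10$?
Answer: $\frac{1552}{3} \approx 517.33$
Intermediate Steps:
$r = -24$
$O{\left(T \right)} = 64$ ($O{\left(T \right)} = 8^{2} = 64$)
$o{\left(x \right)} = \frac{x}{5} + \frac{64 + x}{x}$ ($o{\left(x \right)} = \frac{x + 1 \cdot 64}{x} + \frac{x}{5} = \frac{x + 64}{x} + x \frac{1}{5} = \frac{64 + x}{x} + \frac{x}{5} = \frac{x}{5} + \frac{64 + x}{x}$)
$- 8 o{\left(r \right)} M = - 8 \left(1 + \frac{64}{-24} + \frac{1}{5} \left(-24\right)\right) 10 = - 8 \left(1 + 64 \left(- \frac{1}{24}\right) - \frac{24}{5}\right) 10 = - 8 \left(1 - \frac{8}{3} - \frac{24}{5}\right) 10 = \left(-8\right) \left(- \frac{97}{15}\right) 10 = \frac{776}{15} \cdot 10 = \frac{1552}{3}$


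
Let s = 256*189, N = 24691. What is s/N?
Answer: 48384/24691 ≈ 1.9596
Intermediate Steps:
s = 48384
s/N = 48384/24691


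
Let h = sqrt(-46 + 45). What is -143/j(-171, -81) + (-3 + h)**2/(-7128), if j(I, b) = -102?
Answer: 42437/30294 + I/1188 ≈ 1.4008 + 0.00084175*I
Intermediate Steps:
h = I (h = sqrt(-1) = I ≈ 1.0*I)
-143/j(-171, -81) + (-3 + h)**2/(-7128) = -143/(-102) + (-3 + I)**2/(-7128) = -143*(-1/102) + (-3 + I)**2*(-1/7128) = 143/102 - (-3 + I)**2/7128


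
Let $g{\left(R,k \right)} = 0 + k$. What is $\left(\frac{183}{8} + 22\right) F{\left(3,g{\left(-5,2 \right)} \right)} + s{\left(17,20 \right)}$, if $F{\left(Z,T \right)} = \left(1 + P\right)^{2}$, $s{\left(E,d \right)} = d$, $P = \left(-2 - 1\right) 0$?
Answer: $\frac{519}{8} \approx 64.875$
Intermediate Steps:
$P = 0$ ($P = \left(-3\right) 0 = 0$)
$g{\left(R,k \right)} = k$
$F{\left(Z,T \right)} = 1$ ($F{\left(Z,T \right)} = \left(1 + 0\right)^{2} = 1^{2} = 1$)
$\left(\frac{183}{8} + 22\right) F{\left(3,g{\left(-5,2 \right)} \right)} + s{\left(17,20 \right)} = \left(\frac{183}{8} + 22\right) 1 + 20 = \frac{359}{8} \cdot 1 + 20 = \frac{359}{8} + 20 = \frac{519}{8}$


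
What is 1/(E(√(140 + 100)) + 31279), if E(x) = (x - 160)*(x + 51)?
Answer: 23359/542791441 + 436*√15/542791441 ≈ 4.6146e-5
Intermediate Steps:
E(x) = (-160 + x)*(51 + x)
1/(E(√(140 + 100)) + 31279) = 1/((-8160 + (√(140 + 100))² - 109*√(140 + 100)) + 31279) = 1/((-8160 + (√240)² - 436*√15) + 31279) = 1/((-8160 + (4*√15)² - 436*√15) + 31279) = 1/((-8160 + 240 - 436*√15) + 31279) = 1/((-7920 - 436*√15) + 31279) = 1/(23359 - 436*√15)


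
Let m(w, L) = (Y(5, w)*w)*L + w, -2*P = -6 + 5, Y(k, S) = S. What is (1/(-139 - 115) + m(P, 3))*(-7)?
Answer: -4431/508 ≈ -8.7224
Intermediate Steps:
P = 1/2 (P = -(-6 + 5)/2 = -1/2*(-1) = 1/2 ≈ 0.50000)
m(w, L) = w + L*w**2 (m(w, L) = (w*w)*L + w = w**2*L + w = L*w**2 + w = w + L*w**2)
(1/(-139 - 115) + m(P, 3))*(-7) = (1/(-139 - 115) + (1 + 3*(1/2))/2)*(-7) = (1/(-254) + (1 + 3/2)/2)*(-7) = (-1/254 + (1/2)*(5/2))*(-7) = (-1/254 + 5/4)*(-7) = (633/508)*(-7) = -4431/508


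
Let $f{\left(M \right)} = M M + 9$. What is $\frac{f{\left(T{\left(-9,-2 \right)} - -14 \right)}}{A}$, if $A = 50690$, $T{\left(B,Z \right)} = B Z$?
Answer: $\frac{1033}{50690} \approx 0.020379$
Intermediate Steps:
$f{\left(M \right)} = 9 + M^{2}$ ($f{\left(M \right)} = M^{2} + 9 = 9 + M^{2}$)
$\frac{f{\left(T{\left(-9,-2 \right)} - -14 \right)}}{A} = \frac{9 + \left(\left(-9\right) \left(-2\right) - -14\right)^{2}}{50690} = \left(9 + \left(18 + 14\right)^{2}\right) \frac{1}{50690} = \left(9 + 32^{2}\right) \frac{1}{50690} = \left(9 + 1024\right) \frac{1}{50690} = 1033 \cdot \frac{1}{50690} = \frac{1033}{50690}$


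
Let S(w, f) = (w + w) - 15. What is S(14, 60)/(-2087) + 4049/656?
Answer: 8441735/1369072 ≈ 6.1660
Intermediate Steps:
S(w, f) = -15 + 2*w (S(w, f) = 2*w - 15 = -15 + 2*w)
S(14, 60)/(-2087) + 4049/656 = (-15 + 2*14)/(-2087) + 4049/656 = (-15 + 28)*(-1/2087) + 4049*(1/656) = 13*(-1/2087) + 4049/656 = -13/2087 + 4049/656 = 8441735/1369072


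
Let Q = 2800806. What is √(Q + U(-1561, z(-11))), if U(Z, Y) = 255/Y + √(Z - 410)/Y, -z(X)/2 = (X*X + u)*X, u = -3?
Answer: √(4718809317519 + 1947*I*√219)/1298 ≈ 1673.6 + 5.1094e-6*I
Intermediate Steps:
z(X) = -2*X*(-3 + X²) (z(X) = -2*(X*X - 3)*X = -2*(X² - 3)*X = -2*(-3 + X²)*X = -2*X*(-3 + X²))
U(Z, Y) = 255/Y + √(-410 + Z)/Y
√(Q + U(-1561, z(-11))) = √(2800806 + (255 + √(-410 - 1561))/((2*(-11)*(3 - 1*(-11)²)))) = √(2800806 + (255 + √(-1971))/((2*(-11)*(3 - 1*121)))) = √(2800806 + (255 + 3*I*√219)/((2*(-11)*(3 - 121)))) = √(2800806 + (255 + 3*I*√219)/((2*(-11)*(-118)))) = √(2800806 + (255 + 3*I*√219)/2596) = √(2800806 + (255/2596 + 3*I*√219/2596)) = √(7270892631/2596 + 3*I*√219/2596)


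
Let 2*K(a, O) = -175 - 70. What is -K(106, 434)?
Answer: 245/2 ≈ 122.50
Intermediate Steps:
K(a, O) = -245/2 (K(a, O) = (-175 - 70)/2 = (½)*(-245) = -245/2)
-K(106, 434) = -1*(-245/2) = 245/2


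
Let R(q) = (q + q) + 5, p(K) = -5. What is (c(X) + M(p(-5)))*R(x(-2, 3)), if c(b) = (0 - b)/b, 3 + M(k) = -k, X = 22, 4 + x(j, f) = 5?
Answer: 7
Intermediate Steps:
x(j, f) = 1 (x(j, f) = -4 + 5 = 1)
R(q) = 5 + 2*q (R(q) = 2*q + 5 = 5 + 2*q)
M(k) = -3 - k
c(b) = -1 (c(b) = (-b)/b = -1)
(c(X) + M(p(-5)))*R(x(-2, 3)) = (-1 + (-3 - 1*(-5)))*(5 + 2*1) = (-1 + (-3 + 5))*(5 + 2) = (-1 + 2)*7 = 1*7 = 7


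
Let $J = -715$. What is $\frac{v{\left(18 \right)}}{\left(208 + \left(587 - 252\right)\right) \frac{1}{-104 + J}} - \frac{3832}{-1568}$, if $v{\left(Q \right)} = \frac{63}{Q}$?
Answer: $- \frac{100579}{35476} \approx -2.8351$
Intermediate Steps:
$\frac{v{\left(18 \right)}}{\left(208 + \left(587 - 252\right)\right) \frac{1}{-104 + J}} - \frac{3832}{-1568} = \frac{63 \cdot \frac{1}{18}}{\left(208 + \left(587 - 252\right)\right) \frac{1}{-104 - 715}} - \frac{3832}{-1568} = \frac{63 \cdot \frac{1}{18}}{\left(208 + 335\right) \frac{1}{-819}} - - \frac{479}{196} = \frac{7}{2 \cdot 543 \left(- \frac{1}{819}\right)} + \frac{479}{196} = \frac{7}{2 \left(- \frac{181}{273}\right)} + \frac{479}{196} = \frac{7}{2} \left(- \frac{273}{181}\right) + \frac{479}{196} = - \frac{1911}{362} + \frac{479}{196} = - \frac{100579}{35476}$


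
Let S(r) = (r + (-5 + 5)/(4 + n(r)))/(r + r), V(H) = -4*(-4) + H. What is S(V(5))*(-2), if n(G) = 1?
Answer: -1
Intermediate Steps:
V(H) = 16 + H
S(r) = ½ (S(r) = (r + (-5 + 5)/(4 + 1))/(r + r) = (r + 0/5)/((2*r)) = (r + 0*(⅕))*(1/(2*r)) = (r + 0)*(1/(2*r)) = r*(1/(2*r)) = ½)
S(V(5))*(-2) = (½)*(-2) = -1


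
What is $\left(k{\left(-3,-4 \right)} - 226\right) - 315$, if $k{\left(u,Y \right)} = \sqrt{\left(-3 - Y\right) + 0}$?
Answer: $-540$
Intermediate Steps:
$k{\left(u,Y \right)} = \sqrt{-3 - Y}$
$\left(k{\left(-3,-4 \right)} - 226\right) - 315 = \left(\sqrt{-3 - -4} - 226\right) - 315 = \left(\sqrt{-3 + 4} - 226\right) - 315 = \left(\sqrt{1} - 226\right) - 315 = \left(1 - 226\right) - 315 = -225 - 315 = -540$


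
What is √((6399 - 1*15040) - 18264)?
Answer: I*√26905 ≈ 164.03*I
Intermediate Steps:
√((6399 - 1*15040) - 18264) = √((6399 - 15040) - 18264) = √(-8641 - 18264) = √(-26905) = I*√26905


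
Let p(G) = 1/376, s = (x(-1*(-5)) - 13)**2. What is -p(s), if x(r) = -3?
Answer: -1/376 ≈ -0.0026596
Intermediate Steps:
s = 256 (s = (-3 - 13)**2 = (-16)**2 = 256)
p(G) = 1/376
-p(s) = -1*1/376 = -1/376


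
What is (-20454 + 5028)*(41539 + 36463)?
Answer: -1203258852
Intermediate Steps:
(-20454 + 5028)*(41539 + 36463) = -15426*78002 = -1203258852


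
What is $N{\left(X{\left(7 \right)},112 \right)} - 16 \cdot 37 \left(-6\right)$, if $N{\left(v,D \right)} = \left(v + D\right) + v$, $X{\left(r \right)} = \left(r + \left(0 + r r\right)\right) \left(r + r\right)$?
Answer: $5232$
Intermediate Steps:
$X{\left(r \right)} = 2 r \left(r + r^{2}\right)$ ($X{\left(r \right)} = \left(r + \left(0 + r^{2}\right)\right) 2 r = \left(r + r^{2}\right) 2 r = 2 r \left(r + r^{2}\right)$)
$N{\left(v,D \right)} = D + 2 v$ ($N{\left(v,D \right)} = \left(D + v\right) + v = D + 2 v$)
$N{\left(X{\left(7 \right)},112 \right)} - 16 \cdot 37 \left(-6\right) = \left(112 + 2 \cdot 2 \cdot 7^{2} \left(1 + 7\right)\right) - 16 \cdot 37 \left(-6\right) = \left(112 + 2 \cdot 2 \cdot 49 \cdot 8\right) - 592 \left(-6\right) = \left(112 + 2 \cdot 784\right) - -3552 = \left(112 + 1568\right) + 3552 = 1680 + 3552 = 5232$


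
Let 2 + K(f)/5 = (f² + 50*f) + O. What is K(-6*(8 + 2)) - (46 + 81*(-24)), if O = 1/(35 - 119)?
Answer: 410587/84 ≈ 4887.9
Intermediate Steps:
O = -1/84 (O = 1/(-84) = -1/84 ≈ -0.011905)
K(f) = -845/84 + 5*f² + 250*f (K(f) = -10 + 5*((f² + 50*f) - 1/84) = -10 + 5*(-1/84 + f² + 50*f) = -10 + (-5/84 + 5*f² + 250*f) = -845/84 + 5*f² + 250*f)
K(-6*(8 + 2)) - (46 + 81*(-24)) = (-845/84 + 5*(-6*(8 + 2))² + 250*(-6*(8 + 2))) - (46 + 81*(-24)) = (-845/84 + 5*(-6*10)² + 250*(-6*10)) - (46 - 1944) = (-845/84 + 5*(-60)² + 250*(-60)) - 1*(-1898) = (-845/84 + 5*3600 - 15000) + 1898 = (-845/84 + 18000 - 15000) + 1898 = 251155/84 + 1898 = 410587/84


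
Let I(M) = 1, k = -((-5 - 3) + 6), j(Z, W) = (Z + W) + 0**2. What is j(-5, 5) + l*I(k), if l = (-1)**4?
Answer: 1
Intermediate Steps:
j(Z, W) = W + Z (j(Z, W) = (W + Z) + 0 = W + Z)
k = 2 (k = -(-8 + 6) = -1*(-2) = 2)
l = 1
j(-5, 5) + l*I(k) = (5 - 5) + 1*1 = 0 + 1 = 1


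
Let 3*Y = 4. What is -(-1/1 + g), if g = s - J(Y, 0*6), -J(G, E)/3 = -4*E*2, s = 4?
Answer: -3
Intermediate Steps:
Y = 4/3 (Y = (⅓)*4 = 4/3 ≈ 1.3333)
J(G, E) = 24*E (J(G, E) = -3*(-4*E)*2 = -(-24)*E = 24*E)
g = 4 (g = 4 - 24*0*6 = 4 - 24*0 = 4 - 1*0 = 4 + 0 = 4)
-(-1/1 + g) = -(-1/1 + 4) = -(-1*1 + 4) = -(-1 + 4) = -1*3 = -3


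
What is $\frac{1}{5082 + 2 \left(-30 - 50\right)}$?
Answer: $\frac{1}{4922} \approx 0.00020317$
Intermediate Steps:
$\frac{1}{5082 + 2 \left(-30 - 50\right)} = \frac{1}{5082 + 2 \left(-80\right)} = \frac{1}{5082 - 160} = \frac{1}{4922}$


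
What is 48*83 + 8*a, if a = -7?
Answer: 3928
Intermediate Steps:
48*83 + 8*a = 48*83 + 8*(-7) = 3984 - 56 = 3928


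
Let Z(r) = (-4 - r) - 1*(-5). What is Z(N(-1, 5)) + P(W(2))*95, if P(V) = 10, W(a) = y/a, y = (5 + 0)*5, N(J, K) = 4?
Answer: 947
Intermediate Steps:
y = 25 (y = 5*5 = 25)
Z(r) = 1 - r (Z(r) = (-4 - r) + 5 = 1 - r)
W(a) = 25/a
Z(N(-1, 5)) + P(W(2))*95 = (1 - 1*4) + 10*95 = (1 - 4) + 950 = -3 + 950 = 947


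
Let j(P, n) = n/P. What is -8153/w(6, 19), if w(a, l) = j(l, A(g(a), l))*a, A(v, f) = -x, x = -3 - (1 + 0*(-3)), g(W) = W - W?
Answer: -154907/24 ≈ -6454.5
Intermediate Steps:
g(W) = 0
x = -4 (x = -3 - (1 + 0) = -3 - 1*1 = -3 - 1 = -4)
A(v, f) = 4 (A(v, f) = -1*(-4) = 4)
w(a, l) = 4*a/l (w(a, l) = (4/l)*a = 4*a/l)
-8153/w(6, 19) = -8153/(4*6/19) = -8153/(4*6*(1/19)) = -8153/24/19 = -8153*19/24 = -154907/24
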